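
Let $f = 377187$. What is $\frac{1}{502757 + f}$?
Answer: $\frac{1}{879944} \approx 1.1364 \cdot 10^{-6}$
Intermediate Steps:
$\frac{1}{502757 + f} = \frac{1}{502757 + 377187} = \frac{1}{879944}$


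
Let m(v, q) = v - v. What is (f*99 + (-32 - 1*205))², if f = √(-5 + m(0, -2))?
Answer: 7164 - 46926*I*√5 ≈ 7164.0 - 1.0493e+5*I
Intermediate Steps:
m(v, q) = 0
f = I*√5 (f = √(-5 + 0) = √(-5) = I*√5 ≈ 2.2361*I)
(f*99 + (-32 - 1*205))² = ((I*√5)*99 + (-32 - 1*205))² = (99*I*√5 + (-32 - 205))² = (99*I*√5 - 237)² = (-237 + 99*I*√5)²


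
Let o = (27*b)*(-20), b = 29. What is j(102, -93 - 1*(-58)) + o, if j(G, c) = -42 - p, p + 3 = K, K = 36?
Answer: -15735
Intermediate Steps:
o = -15660 (o = (27*29)*(-20) = 783*(-20) = -15660)
p = 33 (p = -3 + 36 = 33)
j(G, c) = -75 (j(G, c) = -42 - 1*33 = -42 - 33 = -75)
j(102, -93 - 1*(-58)) + o = -75 - 15660 = -15735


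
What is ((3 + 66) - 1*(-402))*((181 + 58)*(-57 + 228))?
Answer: 19249299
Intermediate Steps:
((3 + 66) - 1*(-402))*((181 + 58)*(-57 + 228)) = (69 + 402)*(239*171) = 471*40869 = 19249299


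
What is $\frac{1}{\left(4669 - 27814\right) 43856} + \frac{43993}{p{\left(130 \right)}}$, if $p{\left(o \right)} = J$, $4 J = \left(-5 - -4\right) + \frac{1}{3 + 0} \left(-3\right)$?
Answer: $- \frac{89309935900321}{1015047120} \approx -87986.0$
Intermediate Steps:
$J = - \frac{1}{2}$ ($J = \frac{\left(-5 - -4\right) + \frac{1}{3 + 0} \left(-3\right)}{4} = \frac{\left(-5 + 4\right) + \frac{1}{3} \left(-3\right)}{4} = \frac{-1 + \frac{1}{3} \left(-3\right)}{4} = \frac{-1 - 1}{4} = \frac{1}{4} \left(-2\right) = - \frac{1}{2} \approx -0.5$)
$p{\left(o \right)} = - \frac{1}{2}$
$\frac{1}{\left(4669 - 27814\right) 43856} + \frac{43993}{p{\left(130 \right)}} = \frac{1}{\left(4669 - 27814\right) 43856} + \frac{43993}{- \frac{1}{2}} = \frac{1}{-23145} \cdot \frac{1}{43856} + 43993 \left(-2\right) = \left(- \frac{1}{23145}\right) \frac{1}{43856} - 87986 = - \frac{1}{1015047120} - 87986 = - \frac{89309935900321}{1015047120}$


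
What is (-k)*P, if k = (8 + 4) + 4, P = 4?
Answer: -64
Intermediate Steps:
k = 16 (k = 12 + 4 = 16)
(-k)*P = -1*16*4 = -16*4 = -64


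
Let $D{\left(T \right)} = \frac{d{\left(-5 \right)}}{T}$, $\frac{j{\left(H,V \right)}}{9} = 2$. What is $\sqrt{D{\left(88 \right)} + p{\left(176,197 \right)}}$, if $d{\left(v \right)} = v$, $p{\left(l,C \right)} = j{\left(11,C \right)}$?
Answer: $\frac{\sqrt{34738}}{44} \approx 4.2359$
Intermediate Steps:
$j{\left(H,V \right)} = 18$ ($j{\left(H,V \right)} = 9 \cdot 2 = 18$)
$p{\left(l,C \right)} = 18$
$D{\left(T \right)} = - \frac{5}{T}$
$\sqrt{D{\left(88 \right)} + p{\left(176,197 \right)}} = \sqrt{- \frac{5}{88} + 18} = \sqrt{\frac{1579}{88}} = \frac{\sqrt{34738}}{44}$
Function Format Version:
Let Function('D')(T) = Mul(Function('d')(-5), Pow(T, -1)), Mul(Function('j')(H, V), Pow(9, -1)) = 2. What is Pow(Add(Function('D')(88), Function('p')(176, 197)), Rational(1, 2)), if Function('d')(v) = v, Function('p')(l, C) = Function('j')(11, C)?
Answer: Mul(Rational(1, 44), Pow(34738, Rational(1, 2))) ≈ 4.2359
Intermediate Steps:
Function('j')(H, V) = 18 (Function('j')(H, V) = Mul(9, 2) = 18)
Function('p')(l, C) = 18
Function('D')(T) = Mul(-5, Pow(T, -1))
Pow(Add(Function('D')(88), Function('p')(176, 197)), Rational(1, 2)) = Pow(Add(Mul(-5, Pow(88, -1)), 18), Rational(1, 2)) = Pow(Add(Mul(-5, Rational(1, 88)), 18), Rational(1, 2)) = Pow(Add(Rational(-5, 88), 18), Rational(1, 2)) = Pow(Rational(1579, 88), Rational(1, 2)) = Mul(Rational(1, 44), Pow(34738, Rational(1, 2)))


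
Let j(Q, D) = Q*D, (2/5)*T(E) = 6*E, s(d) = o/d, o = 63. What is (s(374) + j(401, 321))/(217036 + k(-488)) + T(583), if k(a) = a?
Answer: 708296526957/80988952 ≈ 8745.6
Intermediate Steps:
s(d) = 63/d
T(E) = 15*E (T(E) = 5*(6*E)/2 = 15*E)
j(Q, D) = D*Q
(s(374) + j(401, 321))/(217036 + k(-488)) + T(583) = (63/374 + 321*401)/(217036 - 488) + 15*583 = (63*(1/374) + 128721)/216548 + 8745 = (63/374 + 128721)*(1/216548) + 8745 = (48141717/374)*(1/216548) + 8745 = 48141717/80988952 + 8745 = 708296526957/80988952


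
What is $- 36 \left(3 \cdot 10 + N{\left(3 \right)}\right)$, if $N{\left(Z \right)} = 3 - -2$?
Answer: $-1260$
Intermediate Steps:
$N{\left(Z \right)} = 5$ ($N{\left(Z \right)} = 3 + 2 = 5$)
$- 36 \left(3 \cdot 10 + N{\left(3 \right)}\right) = - 36 \left(3 \cdot 10 + 5\right) = - 36 \left(30 + 5\right) = \left(-36\right) 35 = -1260$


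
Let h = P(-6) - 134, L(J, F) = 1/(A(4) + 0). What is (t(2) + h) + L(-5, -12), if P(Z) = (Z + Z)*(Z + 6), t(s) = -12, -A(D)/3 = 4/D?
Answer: -439/3 ≈ -146.33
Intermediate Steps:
A(D) = -12/D
P(Z) = 2*Z*(6 + Z) (P(Z) = (2*Z)*(6 + Z) = 2*Z*(6 + Z))
L(J, F) = -⅓ (L(J, F) = 1/(-12/4 + 0) = 1/(-12*¼ + 0) = 1/(-3 + 0) = 1/(-3) = -⅓)
h = -134 (h = 2*(-6)*(6 - 6) - 134 = 2*(-6)*0 - 134 = 0 - 134 = -134)
(t(2) + h) + L(-5, -12) = (-12 - 134) - ⅓ = -146 - ⅓ = -439/3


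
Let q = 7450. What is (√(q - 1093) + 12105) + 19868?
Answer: 31973 + √6357 ≈ 32053.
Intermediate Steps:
(√(q - 1093) + 12105) + 19868 = (√(7450 - 1093) + 12105) + 19868 = (√6357 + 12105) + 19868 = (12105 + √6357) + 19868 = 31973 + √6357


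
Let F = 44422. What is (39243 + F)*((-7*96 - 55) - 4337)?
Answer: -423679560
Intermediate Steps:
(39243 + F)*((-7*96 - 55) - 4337) = (39243 + 44422)*((-7*96 - 55) - 4337) = 83665*((-672 - 55) - 4337) = 83665*(-727 - 4337) = 83665*(-5064) = -423679560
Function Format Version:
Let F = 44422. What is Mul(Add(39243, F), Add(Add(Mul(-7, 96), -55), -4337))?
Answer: -423679560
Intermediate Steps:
Mul(Add(39243, F), Add(Add(Mul(-7, 96), -55), -4337)) = Mul(Add(39243, 44422), Add(Add(Mul(-7, 96), -55), -4337)) = Mul(83665, Add(Add(-672, -55), -4337)) = Mul(83665, Add(-727, -4337)) = Mul(83665, -5064) = -423679560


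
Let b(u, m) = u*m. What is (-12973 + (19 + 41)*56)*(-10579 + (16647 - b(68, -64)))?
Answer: -100167460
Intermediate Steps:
b(u, m) = m*u
(-12973 + (19 + 41)*56)*(-10579 + (16647 - b(68, -64))) = (-12973 + (19 + 41)*56)*(-10579 + (16647 - (-64)*68)) = (-12973 + 60*56)*(-10579 + (16647 - 1*(-4352))) = (-12973 + 3360)*(-10579 + (16647 + 4352)) = -9613*(-10579 + 20999) = -9613*10420 = -100167460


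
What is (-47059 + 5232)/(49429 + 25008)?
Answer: -41827/74437 ≈ -0.56191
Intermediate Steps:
(-47059 + 5232)/(49429 + 25008) = -41827/74437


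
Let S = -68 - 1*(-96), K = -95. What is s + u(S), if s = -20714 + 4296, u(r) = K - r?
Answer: -16541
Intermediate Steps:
S = 28 (S = -68 + 96 = 28)
u(r) = -95 - r
s = -16418
s + u(S) = -16418 + (-95 - 1*28) = -16418 + (-95 - 28) = -16418 - 123 = -16541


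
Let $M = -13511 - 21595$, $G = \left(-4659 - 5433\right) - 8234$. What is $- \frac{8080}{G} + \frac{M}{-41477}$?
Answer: $\frac{489243358}{380053751} \approx 1.2873$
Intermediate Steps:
$G = -18326$ ($G = -10092 - 8234 = -18326$)
$M = -35106$ ($M = -13511 - 21595 = -35106$)
$- \frac{8080}{G} + \frac{M}{-41477} = - \frac{8080}{-18326} - \frac{35106}{-41477} = \left(-8080\right) \left(- \frac{1}{18326}\right) - - \frac{35106}{41477} = \frac{4040}{9163} + \frac{35106}{41477} = \frac{489243358}{380053751}$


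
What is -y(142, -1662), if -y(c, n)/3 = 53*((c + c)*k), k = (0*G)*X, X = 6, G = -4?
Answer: 0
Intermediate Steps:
k = 0 (k = (0*(-4))*6 = 0*6 = 0)
y(c, n) = 0 (y(c, n) = -159*(c + c)*0 = -159*(2*c)*0 = -159*0 = -3*0 = 0)
-y(142, -1662) = -1*0 = 0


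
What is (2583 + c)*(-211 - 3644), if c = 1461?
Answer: -15589620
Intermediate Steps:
(2583 + c)*(-211 - 3644) = (2583 + 1461)*(-211 - 3644) = 4044*(-3855) = -15589620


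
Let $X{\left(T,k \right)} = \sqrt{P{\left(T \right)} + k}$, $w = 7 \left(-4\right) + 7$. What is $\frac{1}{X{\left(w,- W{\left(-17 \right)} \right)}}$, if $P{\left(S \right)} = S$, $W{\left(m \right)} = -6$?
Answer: $- \frac{i \sqrt{15}}{15} \approx - 0.2582 i$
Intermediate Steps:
$w = -21$ ($w = -28 + 7 = -21$)
$X{\left(T,k \right)} = \sqrt{T + k}$
$\frac{1}{X{\left(w,- W{\left(-17 \right)} \right)}} = \frac{1}{\sqrt{-21 - -6}} = \frac{1}{\sqrt{-21 + 6}} = \frac{1}{\sqrt{-15}} = \frac{1}{i \sqrt{15}} = - \frac{i \sqrt{15}}{15}$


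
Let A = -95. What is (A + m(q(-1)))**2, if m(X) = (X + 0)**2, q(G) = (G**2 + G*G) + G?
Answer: 8836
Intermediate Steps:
q(G) = G + 2*G**2 (q(G) = (G**2 + G**2) + G = 2*G**2 + G = G + 2*G**2)
m(X) = X**2
(A + m(q(-1)))**2 = (-95 + (-(1 + 2*(-1)))**2)**2 = (-95 + (-(1 - 2))**2)**2 = (-95 + (-1*(-1))**2)**2 = (-95 + 1**2)**2 = (-95 + 1)**2 = (-94)**2 = 8836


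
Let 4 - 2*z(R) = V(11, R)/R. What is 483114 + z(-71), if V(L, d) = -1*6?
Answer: 34301233/71 ≈ 4.8312e+5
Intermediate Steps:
V(L, d) = -6
z(R) = 2 + 3/R (z(R) = 2 - (-3)/R = 2 + 3/R)
483114 + z(-71) = 483114 + (2 + 3/(-71)) = 483114 + (2 + 3*(-1/71)) = 483114 + (2 - 3/71) = 483114 + 139/71 = 34301233/71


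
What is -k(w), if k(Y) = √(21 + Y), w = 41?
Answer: -√62 ≈ -7.8740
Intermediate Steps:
-k(w) = -√(21 + 41) = -√62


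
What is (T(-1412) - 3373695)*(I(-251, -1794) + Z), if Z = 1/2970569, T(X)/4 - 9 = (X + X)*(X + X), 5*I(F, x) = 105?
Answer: 1779522789277750/2970569 ≈ 5.9905e+8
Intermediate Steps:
I(F, x) = 21 (I(F, x) = (⅕)*105 = 21)
T(X) = 36 + 16*X² (T(X) = 36 + 4*((X + X)*(X + X)) = 36 + 4*((2*X)*(2*X)) = 36 + 4*(4*X²) = 36 + 16*X²)
Z = 1/2970569 ≈ 3.3664e-7
(T(-1412) - 3373695)*(I(-251, -1794) + Z) = ((36 + 16*(-1412)²) - 3373695)*(21 + 1/2970569) = ((36 + 16*1993744) - 3373695)*(62381950/2970569) = ((36 + 31899904) - 3373695)*(62381950/2970569) = (31899940 - 3373695)*(62381950/2970569) = 28526245*(62381950/2970569) = 1779522789277750/2970569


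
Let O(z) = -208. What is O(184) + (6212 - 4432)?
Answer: 1572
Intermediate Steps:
O(184) + (6212 - 4432) = -208 + (6212 - 4432) = -208 + 1780 = 1572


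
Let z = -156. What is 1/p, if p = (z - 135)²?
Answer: 1/84681 ≈ 1.1809e-5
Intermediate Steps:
p = 84681 (p = (-156 - 135)² = (-291)² = 84681)
1/p = 1/84681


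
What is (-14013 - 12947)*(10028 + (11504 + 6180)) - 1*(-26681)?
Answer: -747088839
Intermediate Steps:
(-14013 - 12947)*(10028 + (11504 + 6180)) - 1*(-26681) = -26960*(10028 + 17684) + 26681 = -26960*27712 + 26681 = -747115520 + 26681 = -747088839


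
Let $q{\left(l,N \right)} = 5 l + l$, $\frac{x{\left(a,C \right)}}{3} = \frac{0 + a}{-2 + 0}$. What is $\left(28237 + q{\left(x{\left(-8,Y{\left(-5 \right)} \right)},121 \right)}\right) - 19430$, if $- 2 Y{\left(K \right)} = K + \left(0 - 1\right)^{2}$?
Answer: $8879$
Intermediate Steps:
$Y{\left(K \right)} = - \frac{1}{2} - \frac{K}{2}$ ($Y{\left(K \right)} = - \frac{K + \left(0 - 1\right)^{2}}{2} = - \frac{K + \left(-1\right)^{2}}{2} = - \frac{K + 1}{2} = - \frac{1 + K}{2} = - \frac{1}{2} - \frac{K}{2}$)
$x{\left(a,C \right)} = - \frac{3 a}{2}$ ($x{\left(a,C \right)} = 3 \frac{0 + a}{-2 + 0} = 3 \frac{a}{-2} = 3 a \left(- \frac{1}{2}\right) = 3 \left(- \frac{a}{2}\right) = - \frac{3 a}{2}$)
$q{\left(l,N \right)} = 6 l$
$\left(28237 + q{\left(x{\left(-8,Y{\left(-5 \right)} \right)},121 \right)}\right) - 19430 = \left(28237 + 6 \left(\left(- \frac{3}{2}\right) \left(-8\right)\right)\right) - 19430 = \left(28237 + 6 \cdot 12\right) - 19430 = \left(28237 + 72\right) - 19430 = 28309 - 19430 = 8879$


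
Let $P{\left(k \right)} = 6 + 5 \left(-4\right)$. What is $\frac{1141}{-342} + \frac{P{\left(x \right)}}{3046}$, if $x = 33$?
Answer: $- \frac{1740137}{520866} \approx -3.3409$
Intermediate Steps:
$P{\left(k \right)} = -14$ ($P{\left(k \right)} = 6 - 20 = -14$)
$\frac{1141}{-342} + \frac{P{\left(x \right)}}{3046} = \frac{1141}{-342} - \frac{14}{3046} = 1141 \left(- \frac{1}{342}\right) - \frac{7}{1523} = - \frac{1141}{342} - \frac{7}{1523} = - \frac{1740137}{520866}$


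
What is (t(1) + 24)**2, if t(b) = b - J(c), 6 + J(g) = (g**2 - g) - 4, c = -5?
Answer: 25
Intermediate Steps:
J(g) = -10 + g**2 - g (J(g) = -6 + ((g**2 - g) - 4) = -6 + (-4 + g**2 - g) = -10 + g**2 - g)
t(b) = -20 + b (t(b) = b - (-10 + (-5)**2 - 1*(-5)) = b - (-10 + 25 + 5) = b - 1*20 = b - 20 = -20 + b)
(t(1) + 24)**2 = ((-20 + 1) + 24)**2 = (-19 + 24)**2 = 5**2 = 25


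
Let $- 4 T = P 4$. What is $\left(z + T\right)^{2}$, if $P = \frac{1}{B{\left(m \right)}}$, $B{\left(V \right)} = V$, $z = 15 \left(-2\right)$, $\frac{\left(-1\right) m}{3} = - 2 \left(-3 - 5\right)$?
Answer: $\frac{2070721}{2304} \approx 898.75$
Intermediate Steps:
$m = -48$ ($m = - 3 \left(- 2 \left(-3 - 5\right)\right) = - 3 \left(\left(-2\right) \left(-8\right)\right) = \left(-3\right) 16 = -48$)
$z = -30$
$P = - \frac{1}{48}$ ($P = \frac{1}{-48} = - \frac{1}{48} \approx -0.020833$)
$T = \frac{1}{48}$ ($T = - \frac{\left(- \frac{1}{48}\right) 4}{4} = \left(- \frac{1}{4}\right) \left(- \frac{1}{12}\right) = \frac{1}{48} \approx 0.020833$)
$\left(z + T\right)^{2} = \left(-30 + \frac{1}{48}\right)^{2} = \left(- \frac{1439}{48}\right)^{2} = \frac{2070721}{2304}$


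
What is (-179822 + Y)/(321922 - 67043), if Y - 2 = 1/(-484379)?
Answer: -87101031781/123458035141 ≈ -0.70551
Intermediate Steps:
Y = 968757/484379 (Y = 2 + 1/(-484379) = 2 - 1/484379 = 968757/484379 ≈ 2.0000)
(-179822 + Y)/(321922 - 67043) = (-179822 + 968757/484379)/(321922 - 67043) = -87101031781/484379/254879 = -87101031781/484379*1/254879 = -87101031781/123458035141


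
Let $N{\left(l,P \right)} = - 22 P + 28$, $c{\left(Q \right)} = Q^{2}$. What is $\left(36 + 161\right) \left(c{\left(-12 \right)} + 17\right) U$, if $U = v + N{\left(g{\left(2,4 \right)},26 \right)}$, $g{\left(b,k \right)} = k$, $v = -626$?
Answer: $-37108890$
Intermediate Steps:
$N{\left(l,P \right)} = 28 - 22 P$
$U = -1170$ ($U = -626 + \left(28 - 572\right) = -626 - 544 = -1170$)
$\left(36 + 161\right) \left(c{\left(-12 \right)} + 17\right) U = \left(36 + 161\right) \left(\left(-12\right)^{2} + 17\right) \left(-1170\right) = 197 \left(144 + 17\right) \left(-1170\right) = 197 \cdot 161 \left(-1170\right) = 31717 \left(-1170\right) = -37108890$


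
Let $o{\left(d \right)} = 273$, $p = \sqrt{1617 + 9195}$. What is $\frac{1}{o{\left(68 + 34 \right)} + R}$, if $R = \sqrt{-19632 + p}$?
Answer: $\frac{1}{273 + i \sqrt{19632 - 2 \sqrt{2703}}} \approx 0.0029025 - 0.0014857 i$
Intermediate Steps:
$p = 2 \sqrt{2703}$ ($p = \sqrt{10812} = 2 \sqrt{2703} \approx 103.98$)
$R = \sqrt{-19632 + 2 \sqrt{2703}} \approx 139.74 i$
$\frac{1}{o{\left(68 + 34 \right)} + R} = \frac{1}{273 + \sqrt{-19632 + 2 \sqrt{2703}}}$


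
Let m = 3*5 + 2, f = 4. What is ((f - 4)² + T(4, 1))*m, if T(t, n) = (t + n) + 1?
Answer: 102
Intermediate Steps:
T(t, n) = 1 + n + t (T(t, n) = (n + t) + 1 = 1 + n + t)
m = 17 (m = 15 + 2 = 17)
((f - 4)² + T(4, 1))*m = ((4 - 4)² + (1 + 1 + 4))*17 = (0² + 6)*17 = (0 + 6)*17 = 6*17 = 102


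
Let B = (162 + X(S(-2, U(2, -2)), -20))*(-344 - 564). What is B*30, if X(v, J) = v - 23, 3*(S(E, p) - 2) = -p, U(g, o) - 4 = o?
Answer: -3822680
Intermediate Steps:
U(g, o) = 4 + o
S(E, p) = 2 - p/3 (S(E, p) = 2 + (-p)/3 = 2 - p/3)
X(v, J) = -23 + v
B = -382268/3 (B = (162 + (-23 + (2 - (4 - 2)/3)))*(-344 - 564) = (162 + (-23 + (2 - ⅓*2)))*(-908) = (162 + (-23 + (2 - ⅔)))*(-908) = (162 + (-23 + 4/3))*(-908) = (162 - 65/3)*(-908) = (421/3)*(-908) = -382268/3 ≈ -1.2742e+5)
B*30 = -382268/3*30 = -3822680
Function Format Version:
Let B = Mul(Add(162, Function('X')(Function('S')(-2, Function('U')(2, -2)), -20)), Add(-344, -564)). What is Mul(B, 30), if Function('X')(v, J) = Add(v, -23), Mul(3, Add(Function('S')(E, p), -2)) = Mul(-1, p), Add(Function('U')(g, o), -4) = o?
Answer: -3822680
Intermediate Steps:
Function('U')(g, o) = Add(4, o)
Function('S')(E, p) = Add(2, Mul(Rational(-1, 3), p)) (Function('S')(E, p) = Add(2, Mul(Rational(1, 3), Mul(-1, p))) = Add(2, Mul(Rational(-1, 3), p)))
Function('X')(v, J) = Add(-23, v)
B = Rational(-382268, 3) (B = Mul(Add(162, Add(-23, Add(2, Mul(Rational(-1, 3), Add(4, -2))))), Add(-344, -564)) = Mul(Add(162, Add(-23, Add(2, Mul(Rational(-1, 3), 2)))), -908) = Mul(Add(162, Add(-23, Add(2, Rational(-2, 3)))), -908) = Mul(Add(162, Add(-23, Rational(4, 3))), -908) = Mul(Add(162, Rational(-65, 3)), -908) = Mul(Rational(421, 3), -908) = Rational(-382268, 3) ≈ -1.2742e+5)
Mul(B, 30) = Mul(Rational(-382268, 3), 30) = -3822680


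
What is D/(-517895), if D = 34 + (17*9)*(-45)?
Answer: 6851/517895 ≈ 0.013229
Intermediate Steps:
D = -6851 (D = 34 + 153*(-45) = 34 - 6885 = -6851)
D/(-517895) = -6851/(-517895) = -6851*(-1/517895) = 6851/517895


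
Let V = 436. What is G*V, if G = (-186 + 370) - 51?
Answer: 57988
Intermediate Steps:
G = 133 (G = 184 - 51 = 133)
G*V = 133*436 = 57988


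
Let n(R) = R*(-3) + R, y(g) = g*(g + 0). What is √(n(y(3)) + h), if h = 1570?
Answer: 4*√97 ≈ 39.395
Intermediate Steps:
y(g) = g² (y(g) = g*g = g²)
n(R) = -2*R (n(R) = -3*R + R = -2*R)
√(n(y(3)) + h) = √(-2*3² + 1570) = √(-2*9 + 1570) = √(-18 + 1570) = √1552 = 4*√97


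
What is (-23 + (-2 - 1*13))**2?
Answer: 1444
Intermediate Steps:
(-23 + (-2 - 1*13))**2 = (-23 + (-2 - 13))**2 = (-23 - 15)**2 = (-38)**2 = 1444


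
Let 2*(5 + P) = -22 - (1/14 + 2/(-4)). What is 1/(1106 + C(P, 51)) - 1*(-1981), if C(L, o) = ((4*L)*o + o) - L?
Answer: 8112193/4095 ≈ 1981.0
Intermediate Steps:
P = -221/14 (P = -5 + (-22 - (1/14 + 2/(-4)))/2 = -5 + (-22 - (1*(1/14) + 2*(-1/4)))/2 = -5 + (-22 - (1/14 - 1/2))/2 = -5 + (-22 - 1*(-3/7))/2 = -5 + (-22 + 3/7)/2 = -5 + (1/2)*(-151/7) = -5 - 151/14 = -221/14 ≈ -15.786)
C(L, o) = o - L + 4*L*o (C(L, o) = (4*L*o + o) - L = (o + 4*L*o) - L = o - L + 4*L*o)
1/(1106 + C(P, 51)) - 1*(-1981) = 1/(1106 + (51 - 1*(-221/14) + 4*(-221/14)*51)) - 1*(-1981) = 1/(1106 + (51 + 221/14 - 22542/7)) + 1981 = 1/(1106 - 6307/2) + 1981 = 1/(-4095/2) + 1981 = -2/4095 + 1981 = 8112193/4095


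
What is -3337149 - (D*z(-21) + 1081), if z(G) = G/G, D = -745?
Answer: -3337485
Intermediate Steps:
z(G) = 1
-3337149 - (D*z(-21) + 1081) = -3337149 - (-745*1 + 1081) = -3337149 - (-745 + 1081) = -3337149 - 1*336 = -3337149 - 336 = -3337485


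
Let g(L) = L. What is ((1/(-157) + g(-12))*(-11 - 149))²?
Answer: 90962560000/24649 ≈ 3.6903e+6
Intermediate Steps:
((1/(-157) + g(-12))*(-11 - 149))² = ((1/(-157) - 12)*(-11 - 149))² = ((-1/157 - 12)*(-160))² = (-1885/157*(-160))² = (301600/157)² = 90962560000/24649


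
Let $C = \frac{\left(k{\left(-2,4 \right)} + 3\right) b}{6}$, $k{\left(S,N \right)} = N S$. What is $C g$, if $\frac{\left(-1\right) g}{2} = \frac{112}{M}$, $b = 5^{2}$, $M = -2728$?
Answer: $- \frac{1750}{1023} \approx -1.7107$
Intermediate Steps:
$b = 25$
$C = - \frac{125}{6}$ ($C = \frac{\left(4 \left(-2\right) + 3\right) 25}{6} = \left(-8 + 3\right) 25 \cdot \frac{1}{6} = \left(-5\right) 25 \cdot \frac{1}{6} = \left(-125\right) \frac{1}{6} = - \frac{125}{6} \approx -20.833$)
$g = \frac{28}{341}$ ($g = - 2 \frac{112}{-2728} = - 2 \cdot 112 \left(- \frac{1}{2728}\right) = \left(-2\right) \left(- \frac{14}{341}\right) = \frac{28}{341} \approx 0.082111$)
$C g = \left(- \frac{125}{6}\right) \frac{28}{341} = - \frac{1750}{1023}$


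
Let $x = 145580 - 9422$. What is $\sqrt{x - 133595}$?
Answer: $\sqrt{2563} \approx 50.626$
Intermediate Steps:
$x = 136158$
$\sqrt{x - 133595} = \sqrt{136158 - 133595} = \sqrt{2563}$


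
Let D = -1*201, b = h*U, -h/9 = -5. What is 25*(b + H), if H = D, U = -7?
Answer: -12900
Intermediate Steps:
h = 45 (h = -9*(-5) = 45)
b = -315 (b = 45*(-7) = -315)
D = -201
H = -201
25*(b + H) = 25*(-315 - 201) = 25*(-516) = -12900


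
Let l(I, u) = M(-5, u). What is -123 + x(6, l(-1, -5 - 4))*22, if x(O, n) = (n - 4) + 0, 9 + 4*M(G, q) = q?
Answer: -310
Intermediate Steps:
M(G, q) = -9/4 + q/4
l(I, u) = -9/4 + u/4
x(O, n) = -4 + n (x(O, n) = (-4 + n) + 0 = -4 + n)
-123 + x(6, l(-1, -5 - 4))*22 = -123 + (-4 + (-9/4 + (-5 - 4)/4))*22 = -123 + (-4 + (-9/4 + (¼)*(-9)))*22 = -123 + (-4 + (-9/4 - 9/4))*22 = -123 + (-4 - 9/2)*22 = -123 - 17/2*22 = -123 - 187 = -310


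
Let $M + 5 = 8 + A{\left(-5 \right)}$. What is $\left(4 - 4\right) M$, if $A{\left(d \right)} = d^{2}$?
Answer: $0$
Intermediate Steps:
$M = 28$ ($M = -5 + \left(8 + \left(-5\right)^{2}\right) = -5 + \left(8 + 25\right) = -5 + 33 = 28$)
$\left(4 - 4\right) M = \left(4 - 4\right) 28 = 0 \cdot 28 = 0$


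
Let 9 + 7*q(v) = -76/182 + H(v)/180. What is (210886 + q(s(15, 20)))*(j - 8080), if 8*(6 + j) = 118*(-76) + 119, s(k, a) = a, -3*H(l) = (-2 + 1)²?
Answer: -5334381584387633/2751840 ≈ -1.9385e+9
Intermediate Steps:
H(l) = -⅓ (H(l) = -(-2 + 1)²/3 = -⅓*(-1)² = -⅓*1 = -⅓)
j = -8897/8 (j = -6 + (118*(-76) + 119)/8 = -6 + (-8968 + 119)/8 = -6 + (⅛)*(-8849) = -6 - 8849/8 = -8897/8 ≈ -1112.1)
q(v) = -462871/343980 (q(v) = -9/7 + (-76/182 - ⅓/180)/7 = -9/7 + (-76*1/182 - ⅓*1/180)/7 = -9/7 + (-38/91 - 1/540)/7 = -9/7 + (⅐)*(-20611/49140) = -9/7 - 20611/343980 = -462871/343980)
(210886 + q(s(15, 20)))*(j - 8080) = (210886 - 462871/343980)*(-8897/8 - 8080) = (72540103409/343980)*(-73537/8) = -5334381584387633/2751840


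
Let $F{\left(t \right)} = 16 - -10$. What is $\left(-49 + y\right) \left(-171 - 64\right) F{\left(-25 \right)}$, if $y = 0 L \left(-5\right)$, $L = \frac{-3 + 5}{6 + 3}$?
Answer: $299390$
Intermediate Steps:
$F{\left(t \right)} = 26$ ($F{\left(t \right)} = 16 + 10 = 26$)
$L = \frac{2}{9} \approx 0.22222$
$y = 0$ ($y = 0 \cdot \frac{2}{9} \left(-5\right) = 0 \left(-5\right) = 0$)
$\left(-49 + y\right) \left(-171 - 64\right) F{\left(-25 \right)} = \left(-49 + 0\right) \left(-171 - 64\right) 26 = \left(-49\right) \left(-235\right) 26 = 11515 \cdot 26 = 299390$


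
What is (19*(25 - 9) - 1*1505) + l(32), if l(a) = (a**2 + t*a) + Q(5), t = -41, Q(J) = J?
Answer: -1484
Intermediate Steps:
l(a) = 5 + a**2 - 41*a (l(a) = (a**2 - 41*a) + 5 = 5 + a**2 - 41*a)
(19*(25 - 9) - 1*1505) + l(32) = (19*(25 - 9) - 1*1505) + (5 + 32**2 - 41*32) = (19*16 - 1505) + (5 + 1024 - 1312) = (304 - 1505) - 283 = -1201 - 283 = -1484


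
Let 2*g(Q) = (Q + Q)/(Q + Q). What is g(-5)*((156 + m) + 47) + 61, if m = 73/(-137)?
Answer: 22226/137 ≈ 162.23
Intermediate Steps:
g(Q) = 1/2 (g(Q) = ((Q + Q)/(Q + Q))/2 = ((2*Q)/((2*Q)))/2 = ((2*Q)*(1/(2*Q)))/2 = (1/2)*1 = 1/2)
m = -73/137 (m = 73*(-1/137) = -73/137 ≈ -0.53285)
g(-5)*((156 + m) + 47) + 61 = ((156 - 73/137) + 47)/2 + 61 = (21299/137 + 47)/2 + 61 = (1/2)*(27738/137) + 61 = 13869/137 + 61 = 22226/137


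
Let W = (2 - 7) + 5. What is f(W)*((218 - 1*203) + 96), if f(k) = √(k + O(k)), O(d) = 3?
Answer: 111*√3 ≈ 192.26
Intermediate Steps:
W = 0 (W = -5 + 5 = 0)
f(k) = √(3 + k) (f(k) = √(k + 3) = √(3 + k))
f(W)*((218 - 1*203) + 96) = √(3 + 0)*((218 - 1*203) + 96) = √3*((218 - 203) + 96) = √3*(15 + 96) = √3*111 = 111*√3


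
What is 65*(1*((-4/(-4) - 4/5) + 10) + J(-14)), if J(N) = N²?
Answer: 13403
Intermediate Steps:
65*(1*((-4/(-4) - 4/5) + 10) + J(-14)) = 65*(1*((-4/(-4) - 4/5) + 10) + (-14)²) = 65*(1*((-4*(-¼) - 4*⅕) + 10) + 196) = 65*(1*((1 - ⅘) + 10) + 196) = 65*(1*(⅕ + 10) + 196) = 65*(1*(51/5) + 196) = 65*(51/5 + 196) = 65*(1031/5) = 13403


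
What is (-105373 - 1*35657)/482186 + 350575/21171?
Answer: 83028305410/5104179903 ≈ 16.267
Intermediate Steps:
(-105373 - 1*35657)/482186 + 350575/21171 = (-105373 - 35657)*(1/482186) + 350575*(1/21171) = -141030*1/482186 + 350575/21171 = -70515/241093 + 350575/21171 = 83028305410/5104179903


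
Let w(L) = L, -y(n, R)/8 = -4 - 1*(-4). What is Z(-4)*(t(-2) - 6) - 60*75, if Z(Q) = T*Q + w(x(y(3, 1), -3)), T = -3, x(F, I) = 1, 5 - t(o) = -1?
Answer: -4500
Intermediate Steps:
y(n, R) = 0 (y(n, R) = -8*(-4 - 1*(-4)) = -8*(-4 + 4) = -8*0 = 0)
t(o) = 6 (t(o) = 5 - 1*(-1) = 5 + 1 = 6)
Z(Q) = 1 - 3*Q (Z(Q) = -3*Q + 1 = 1 - 3*Q)
Z(-4)*(t(-2) - 6) - 60*75 = (1 - 3*(-4))*(6 - 6) - 60*75 = (1 + 12)*0 - 4500 = 13*0 - 4500 = 0 - 4500 = -4500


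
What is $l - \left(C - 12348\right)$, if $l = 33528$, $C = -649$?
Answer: $46525$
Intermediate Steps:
$l - \left(C - 12348\right) = 33528 - \left(-649 - 12348\right) = 33528 - -12997 = 33528 + 12997 = 46525$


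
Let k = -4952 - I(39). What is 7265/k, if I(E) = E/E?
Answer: -7265/4953 ≈ -1.4668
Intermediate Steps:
I(E) = 1
k = -4953 (k = -4952 - 1*1 = -4952 - 1 = -4953)
7265/k = 7265/(-4953) = 7265*(-1/4953) = -7265/4953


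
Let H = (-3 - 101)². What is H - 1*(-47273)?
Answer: 58089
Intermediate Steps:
H = 10816 (H = (-104)² = 10816)
H - 1*(-47273) = 10816 - 1*(-47273) = 10816 + 47273 = 58089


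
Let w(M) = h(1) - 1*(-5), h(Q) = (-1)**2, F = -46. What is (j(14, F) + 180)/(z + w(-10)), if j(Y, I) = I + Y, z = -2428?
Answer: -74/1211 ≈ -0.061107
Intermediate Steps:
h(Q) = 1
w(M) = 6 (w(M) = 1 - 1*(-5) = 1 + 5 = 6)
(j(14, F) + 180)/(z + w(-10)) = ((-46 + 14) + 180)/(-2428 + 6) = (-32 + 180)/(-2422) = 148*(-1/2422) = -74/1211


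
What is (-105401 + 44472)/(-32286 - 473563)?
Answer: 60929/505849 ≈ 0.12045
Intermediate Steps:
(-105401 + 44472)/(-32286 - 473563) = -60929/(-505849) = -60929*(-1/505849) = 60929/505849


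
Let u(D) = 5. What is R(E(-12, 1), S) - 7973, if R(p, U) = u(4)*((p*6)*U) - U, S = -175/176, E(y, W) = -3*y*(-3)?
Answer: -836073/176 ≈ -4750.4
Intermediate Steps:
E(y, W) = 9*y
S = -175/176 (S = -175*1/176 = -175/176 ≈ -0.99432)
R(p, U) = -U + 30*U*p (R(p, U) = 5*((p*6)*U) - U = 5*((6*p)*U) - U = 5*(6*U*p) - U = 30*U*p - U = -U + 30*U*p)
R(E(-12, 1), S) - 7973 = -175*(-1 + 30*(9*(-12)))/176 - 7973 = -175*(-1 + 30*(-108))/176 - 7973 = -175*(-1 - 3240)/176 - 7973 = -175/176*(-3241) - 7973 = 567175/176 - 7973 = -836073/176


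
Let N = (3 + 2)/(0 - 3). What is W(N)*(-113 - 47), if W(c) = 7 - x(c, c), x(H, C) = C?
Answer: -4160/3 ≈ -1386.7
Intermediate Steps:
N = -5/3 (N = 5/(-3) = 5*(-1/3) = -5/3 ≈ -1.6667)
W(c) = 7 - c
W(N)*(-113 - 47) = (7 - 1*(-5/3))*(-113 - 47) = (7 + 5/3)*(-160) = (26/3)*(-160) = -4160/3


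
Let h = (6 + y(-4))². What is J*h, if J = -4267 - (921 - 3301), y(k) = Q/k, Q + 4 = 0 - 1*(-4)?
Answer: -67932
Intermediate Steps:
Q = 0 (Q = -4 + (0 - 1*(-4)) = -4 + (0 + 4) = -4 + 4 = 0)
y(k) = 0 (y(k) = 0/k = 0)
h = 36 (h = (6 + 0)² = 6² = 36)
J = -1887 (J = -4267 - 1*(-2380) = -4267 + 2380 = -1887)
J*h = -1887*36 = -67932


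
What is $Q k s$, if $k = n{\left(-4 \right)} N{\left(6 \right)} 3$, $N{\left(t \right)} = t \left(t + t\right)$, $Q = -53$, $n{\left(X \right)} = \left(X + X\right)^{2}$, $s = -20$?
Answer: $14653440$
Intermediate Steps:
$n{\left(X \right)} = 4 X^{2}$ ($n{\left(X \right)} = \left(2 X\right)^{2} = 4 X^{2}$)
$N{\left(t \right)} = 2 t^{2}$ ($N{\left(t \right)} = t 2 t = 2 t^{2}$)
$k = 13824$ ($k = 4 \left(-4\right)^{2} \cdot 2 \cdot 6^{2} \cdot 3 = 4 \cdot 16 \cdot 2 \cdot 36 \cdot 3 = 64 \cdot 72 \cdot 3 = 4608 \cdot 3 = 13824$)
$Q k s = \left(-53\right) 13824 \left(-20\right) = \left(-732672\right) \left(-20\right) = 14653440$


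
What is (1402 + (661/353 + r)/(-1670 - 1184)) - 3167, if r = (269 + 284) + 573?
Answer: -1778568569/1007462 ≈ -1765.4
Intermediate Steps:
r = 1126 (r = 553 + 573 = 1126)
(1402 + (661/353 + r)/(-1670 - 1184)) - 3167 = (1402 + (661/353 + 1126)/(-1670 - 1184)) - 3167 = (1402 + (661*(1/353) + 1126)/(-2854)) - 3167 = (1402 + (661/353 + 1126)*(-1/2854)) - 3167 = (1402 + (398139/353)*(-1/2854)) - 3167 = (1402 - 398139/1007462) - 3167 = 1412063585/1007462 - 3167 = -1778568569/1007462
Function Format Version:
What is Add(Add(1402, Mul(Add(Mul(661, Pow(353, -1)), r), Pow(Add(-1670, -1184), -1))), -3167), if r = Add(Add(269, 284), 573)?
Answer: Rational(-1778568569, 1007462) ≈ -1765.4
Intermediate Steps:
r = 1126 (r = Add(553, 573) = 1126)
Add(Add(1402, Mul(Add(Mul(661, Pow(353, -1)), r), Pow(Add(-1670, -1184), -1))), -3167) = Add(Add(1402, Mul(Add(Mul(661, Pow(353, -1)), 1126), Pow(Add(-1670, -1184), -1))), -3167) = Add(Add(1402, Mul(Add(Mul(661, Rational(1, 353)), 1126), Pow(-2854, -1))), -3167) = Add(Add(1402, Mul(Add(Rational(661, 353), 1126), Rational(-1, 2854))), -3167) = Add(Add(1402, Mul(Rational(398139, 353), Rational(-1, 2854))), -3167) = Add(Add(1402, Rational(-398139, 1007462)), -3167) = Add(Rational(1412063585, 1007462), -3167) = Rational(-1778568569, 1007462)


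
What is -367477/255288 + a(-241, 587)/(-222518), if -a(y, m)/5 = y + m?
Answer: -3696754493/2582098872 ≈ -1.4317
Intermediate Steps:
a(y, m) = -5*m - 5*y (a(y, m) = -5*(y + m) = -5*(m + y) = -5*m - 5*y)
-367477/255288 + a(-241, 587)/(-222518) = -367477/255288 + (-5*587 - 5*(-241))/(-222518) = -367477*1/255288 + (-2935 + 1205)*(-1/222518) = -33407/23208 - 1730*(-1/222518) = -33407/23208 + 865/111259 = -3696754493/2582098872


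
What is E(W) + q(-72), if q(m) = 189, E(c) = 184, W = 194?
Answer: 373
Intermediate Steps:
E(W) + q(-72) = 184 + 189 = 373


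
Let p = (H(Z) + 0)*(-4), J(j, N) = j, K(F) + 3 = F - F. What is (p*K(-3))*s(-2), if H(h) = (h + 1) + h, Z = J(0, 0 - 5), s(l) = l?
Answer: -24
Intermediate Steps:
K(F) = -3 (K(F) = -3 + (F - F) = -3 + 0 = -3)
Z = 0
H(h) = 1 + 2*h (H(h) = (1 + h) + h = 1 + 2*h)
p = -4 (p = ((1 + 2*0) + 0)*(-4) = ((1 + 0) + 0)*(-4) = (1 + 0)*(-4) = 1*(-4) = -4)
(p*K(-3))*s(-2) = -4*(-3)*(-2) = 12*(-2) = -24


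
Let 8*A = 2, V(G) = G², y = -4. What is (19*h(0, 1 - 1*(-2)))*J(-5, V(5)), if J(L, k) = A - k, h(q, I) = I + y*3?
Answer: 16929/4 ≈ 4232.3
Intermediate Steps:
A = ¼ (A = (⅛)*2 = ¼ ≈ 0.25000)
h(q, I) = -12 + I (h(q, I) = I - 4*3 = I - 12 = -12 + I)
J(L, k) = ¼ - k
(19*h(0, 1 - 1*(-2)))*J(-5, V(5)) = (19*(-12 + (1 - 1*(-2))))*(¼ - 1*5²) = (19*(-12 + (1 + 2)))*(¼ - 1*25) = (19*(-12 + 3))*(¼ - 25) = (19*(-9))*(-99/4) = -171*(-99/4) = 16929/4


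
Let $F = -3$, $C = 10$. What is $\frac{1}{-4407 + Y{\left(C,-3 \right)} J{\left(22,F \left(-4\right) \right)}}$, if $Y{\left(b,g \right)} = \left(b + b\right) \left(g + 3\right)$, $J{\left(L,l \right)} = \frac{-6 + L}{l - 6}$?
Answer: $- \frac{1}{4407} \approx -0.00022691$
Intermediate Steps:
$J{\left(L,l \right)} = \frac{-6 + L}{-6 + l}$
$Y{\left(b,g \right)} = 2 b \left(3 + g\right)$
$\frac{1}{-4407 + Y{\left(C,-3 \right)} J{\left(22,F \left(-4\right) \right)}} = \frac{1}{-4407 + 2 \cdot 10 \left(3 - 3\right) \frac{-6 + 22}{-6 - -12}} = \frac{1}{-4407 + 2 \cdot 10 \cdot 0 \frac{1}{-6 + 12} \cdot 16} = \frac{1}{-4407 + 0 \cdot \frac{1}{6} \cdot 16} = \frac{1}{-4407 + 0 \cdot \frac{8}{3}} = \frac{1}{-4407 + 0} = \frac{1}{-4407} = - \frac{1}{4407}$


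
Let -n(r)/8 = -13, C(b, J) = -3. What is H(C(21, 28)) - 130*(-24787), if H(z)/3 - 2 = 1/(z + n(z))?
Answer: 325453919/101 ≈ 3.2223e+6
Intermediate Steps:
n(r) = 104 (n(r) = -8*(-13) = 104)
H(z) = 6 + 3/(104 + z) (H(z) = 6 + 3/(z + 104) = 6 + 3/(104 + z))
H(C(21, 28)) - 130*(-24787) = 3*(209 + 2*(-3))/(104 - 3) - 130*(-24787) = 3*(209 - 6)/101 + 3222310 = 3*(1/101)*203 + 3222310 = 609/101 + 3222310 = 325453919/101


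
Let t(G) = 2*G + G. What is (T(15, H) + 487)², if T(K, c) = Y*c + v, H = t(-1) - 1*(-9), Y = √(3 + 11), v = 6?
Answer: 243553 + 5916*√14 ≈ 2.6569e+5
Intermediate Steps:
t(G) = 3*G
Y = √14 ≈ 3.7417
H = 6 (H = 3*(-1) - 1*(-9) = -3 + 9 = 6)
T(K, c) = 6 + c*√14 (T(K, c) = √14*c + 6 = c*√14 + 6 = 6 + c*√14)
(T(15, H) + 487)² = ((6 + 6*√14) + 487)² = (493 + 6*√14)²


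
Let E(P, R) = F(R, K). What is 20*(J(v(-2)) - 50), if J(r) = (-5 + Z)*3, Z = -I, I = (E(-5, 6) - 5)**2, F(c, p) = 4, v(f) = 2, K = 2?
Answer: -1360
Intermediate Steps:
E(P, R) = 4
I = 1 (I = (4 - 5)**2 = (-1)**2 = 1)
Z = -1 (Z = -1*1 = -1)
J(r) = -18 (J(r) = (-5 - 1)*3 = -6*3 = -18)
20*(J(v(-2)) - 50) = 20*(-18 - 50) = 20*(-68) = -1360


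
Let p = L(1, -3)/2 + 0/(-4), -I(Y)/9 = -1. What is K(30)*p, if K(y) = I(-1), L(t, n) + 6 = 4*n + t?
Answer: -153/2 ≈ -76.500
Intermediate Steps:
L(t, n) = -6 + t + 4*n (L(t, n) = -6 + (4*n + t) = -6 + (t + 4*n) = -6 + t + 4*n)
I(Y) = 9 (I(Y) = -9*(-1) = 9)
K(y) = 9
p = -17/2 (p = (-6 + 1 + 4*(-3))/2 + 0/(-4) = (-6 + 1 - 12)*(1/2) + 0*(-1/4) = -17*1/2 + 0 = -17/2 + 0 = -17/2 ≈ -8.5000)
K(30)*p = 9*(-17/2) = -153/2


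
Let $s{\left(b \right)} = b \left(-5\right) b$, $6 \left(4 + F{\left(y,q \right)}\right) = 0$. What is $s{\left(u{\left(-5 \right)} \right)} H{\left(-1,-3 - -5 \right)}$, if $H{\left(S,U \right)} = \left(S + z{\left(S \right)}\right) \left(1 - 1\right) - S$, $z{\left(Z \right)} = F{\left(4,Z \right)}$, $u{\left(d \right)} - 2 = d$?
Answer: $-45$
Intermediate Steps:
$F{\left(y,q \right)} = -4$ ($F{\left(y,q \right)} = -4 + \frac{1}{6} \cdot 0 = -4 + 0 = -4$)
$u{\left(d \right)} = 2 + d$
$z{\left(Z \right)} = -4$
$H{\left(S,U \right)} = - S$ ($H{\left(S,U \right)} = \left(S - 4\right) \left(1 - 1\right) - S = \left(-4 + S\right) 0 - S = 0 - S = - S$)
$s{\left(b \right)} = - 5 b^{2}$ ($s{\left(b \right)} = - 5 b b = - 5 b^{2}$)
$s{\left(u{\left(-5 \right)} \right)} H{\left(-1,-3 - -5 \right)} = - 5 \left(2 - 5\right)^{2} \left(\left(-1\right) \left(-1\right)\right) = - 5 \left(-3\right)^{2} \cdot 1 = \left(-5\right) 9 \cdot 1 = \left(-45\right) 1 = -45$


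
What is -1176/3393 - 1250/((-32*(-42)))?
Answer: -107811/84448 ≈ -1.2767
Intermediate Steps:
-1176/3393 - 1250/((-32*(-42))) = -1176*1/3393 - 1250/1344 = -392/1131 - 1250*1/1344 = -392/1131 - 625/672 = -107811/84448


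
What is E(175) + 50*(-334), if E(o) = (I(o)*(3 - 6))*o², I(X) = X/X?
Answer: -108575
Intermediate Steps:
I(X) = 1
E(o) = -3*o² (E(o) = (1*(3 - 6))*o² = (1*(-3))*o² = -3*o²)
E(175) + 50*(-334) = -3*175² + 50*(-334) = -3*30625 - 16700 = -91875 - 16700 = -108575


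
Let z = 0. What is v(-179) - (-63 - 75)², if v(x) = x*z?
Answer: -19044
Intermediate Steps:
v(x) = 0 (v(x) = x*0 = 0)
v(-179) - (-63 - 75)² = 0 - (-63 - 75)² = 0 - 1*(-138)² = 0 - 1*19044 = 0 - 19044 = -19044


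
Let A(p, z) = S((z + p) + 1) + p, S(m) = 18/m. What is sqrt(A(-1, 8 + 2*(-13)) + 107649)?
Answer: sqrt(107647) ≈ 328.10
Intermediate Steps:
A(p, z) = p + 18/(1 + p + z) (A(p, z) = 18/((z + p) + 1) + p = 18/((p + z) + 1) + p = 18/(1 + p + z) + p = p + 18/(1 + p + z))
sqrt(A(-1, 8 + 2*(-13)) + 107649) = sqrt((-1 + 18/(1 - 1 + (8 + 2*(-13)))) + 107649) = sqrt((-1 + 18/(1 - 1 + (8 - 26))) + 107649) = sqrt((-1 + 18/(1 - 1 - 18)) + 107649) = sqrt((-1 + 18/(-18)) + 107649) = sqrt((-1 + 18*(-1/18)) + 107649) = sqrt((-1 - 1) + 107649) = sqrt(-2 + 107649) = sqrt(107647)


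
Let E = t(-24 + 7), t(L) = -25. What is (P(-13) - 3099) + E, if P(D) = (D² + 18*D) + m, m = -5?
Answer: -3194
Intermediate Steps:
E = -25
P(D) = -5 + D² + 18*D (P(D) = (D² + 18*D) - 5 = -5 + D² + 18*D)
(P(-13) - 3099) + E = ((-5 + (-13)² + 18*(-13)) - 3099) - 25 = ((-5 + 169 - 234) - 3099) - 25 = (-70 - 3099) - 25 = -3169 - 25 = -3194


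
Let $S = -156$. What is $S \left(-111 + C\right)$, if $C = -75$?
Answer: $29016$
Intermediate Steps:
$S \left(-111 + C\right) = - 156 \left(-111 - 75\right) = \left(-156\right) \left(-186\right) = 29016$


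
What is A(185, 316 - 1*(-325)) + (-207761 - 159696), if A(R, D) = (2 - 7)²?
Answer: -367432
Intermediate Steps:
A(R, D) = 25 (A(R, D) = (-5)² = 25)
A(185, 316 - 1*(-325)) + (-207761 - 159696) = 25 + (-207761 - 159696) = 25 - 367457 = -367432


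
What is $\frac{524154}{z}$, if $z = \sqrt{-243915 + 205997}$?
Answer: $- \frac{262077 i \sqrt{37918}}{18959} \approx - 2691.8 i$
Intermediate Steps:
$z = i \sqrt{37918}$ ($z = \sqrt{-37918} = i \sqrt{37918} \approx 194.73 i$)
$\frac{524154}{z} = \frac{524154}{i \sqrt{37918}} = 524154 \left(- \frac{i \sqrt{37918}}{37918}\right) = - \frac{262077 i \sqrt{37918}}{18959}$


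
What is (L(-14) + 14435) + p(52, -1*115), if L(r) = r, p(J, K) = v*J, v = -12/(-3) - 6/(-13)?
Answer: 14653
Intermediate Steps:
v = 58/13 (v = -12*(-⅓) - 6*(-1/13) = 4 + 6/13 = 58/13 ≈ 4.4615)
p(J, K) = 58*J/13
(L(-14) + 14435) + p(52, -1*115) = (-14 + 14435) + (58/13)*52 = 14421 + 232 = 14653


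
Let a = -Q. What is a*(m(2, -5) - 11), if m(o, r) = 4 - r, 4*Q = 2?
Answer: 1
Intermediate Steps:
Q = 1/2 (Q = (1/4)*2 = 1/2 ≈ 0.50000)
a = -1/2 (a = -1*1/2 = -1/2 ≈ -0.50000)
a*(m(2, -5) - 11) = -((4 - 1*(-5)) - 11)/2 = -((4 + 5) - 11)/2 = -(9 - 11)/2 = -1/2*(-2) = 1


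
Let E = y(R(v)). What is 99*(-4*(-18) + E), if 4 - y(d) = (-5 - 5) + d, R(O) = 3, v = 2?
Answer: 8217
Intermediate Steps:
y(d) = 14 - d (y(d) = 4 - ((-5 - 5) + d) = 4 - (-10 + d) = 4 + (10 - d) = 14 - d)
E = 11 (E = 14 - 1*3 = 14 - 3 = 11)
99*(-4*(-18) + E) = 99*(-4*(-18) + 11) = 99*(72 + 11) = 99*83 = 8217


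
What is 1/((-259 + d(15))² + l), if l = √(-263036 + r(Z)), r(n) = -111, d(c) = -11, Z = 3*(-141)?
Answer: 72900/5314673147 - I*√263147/5314673147 ≈ 1.3717e-5 - 9.6521e-8*I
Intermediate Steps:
Z = -423
l = I*√263147 (l = √(-263036 - 111) = √(-263147) = I*√263147 ≈ 512.98*I)
1/((-259 + d(15))² + l) = 1/((-259 - 11)² + I*√263147) = 1/((-270)² + I*√263147) = 1/(72900 + I*√263147)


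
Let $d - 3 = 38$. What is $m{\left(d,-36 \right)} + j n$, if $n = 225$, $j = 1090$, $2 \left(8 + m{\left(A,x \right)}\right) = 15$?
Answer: $\frac{490499}{2} \approx 2.4525 \cdot 10^{5}$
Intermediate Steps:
$d = 41$ ($d = 3 + 38 = 41$)
$m{\left(A,x \right)} = - \frac{1}{2}$ ($m{\left(A,x \right)} = -8 + \frac{1}{2} \cdot 15 = -8 + \frac{15}{2} = - \frac{1}{2}$)
$m{\left(d,-36 \right)} + j n = - \frac{1}{2} + 1090 \cdot 225 = - \frac{1}{2} + 245250 = \frac{490499}{2}$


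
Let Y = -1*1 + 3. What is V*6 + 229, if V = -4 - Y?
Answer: 193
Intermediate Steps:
Y = 2 (Y = -1 + 3 = 2)
V = -6 (V = -4 - 1*2 = -4 - 2 = -6)
V*6 + 229 = -6*6 + 229 = -36 + 229 = 193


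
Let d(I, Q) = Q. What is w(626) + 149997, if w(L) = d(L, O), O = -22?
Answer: 149975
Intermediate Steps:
w(L) = -22
w(626) + 149997 = -22 + 149997 = 149975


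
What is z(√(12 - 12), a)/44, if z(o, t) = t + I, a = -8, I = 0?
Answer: -2/11 ≈ -0.18182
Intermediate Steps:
z(o, t) = t (z(o, t) = t + 0 = t)
z(√(12 - 12), a)/44 = -8/44 = -8*1/44 = -2/11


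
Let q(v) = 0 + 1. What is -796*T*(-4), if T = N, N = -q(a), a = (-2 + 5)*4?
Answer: -3184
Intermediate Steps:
a = 12 (a = 3*4 = 12)
q(v) = 1
N = -1 (N = -1*1 = -1)
T = -1
-796*T*(-4) = -(-796)*(-4) = -796*4 = -3184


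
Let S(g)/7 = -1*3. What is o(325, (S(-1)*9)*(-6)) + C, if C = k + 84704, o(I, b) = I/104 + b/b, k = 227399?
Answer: 2496857/8 ≈ 3.1211e+5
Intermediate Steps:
S(g) = -21 (S(g) = 7*(-1*3) = 7*(-3) = -21)
o(I, b) = 1 + I/104 (o(I, b) = I*(1/104) + 1 = I/104 + 1 = 1 + I/104)
C = 312103 (C = 227399 + 84704 = 312103)
o(325, (S(-1)*9)*(-6)) + C = (1 + (1/104)*325) + 312103 = (1 + 25/8) + 312103 = 33/8 + 312103 = 2496857/8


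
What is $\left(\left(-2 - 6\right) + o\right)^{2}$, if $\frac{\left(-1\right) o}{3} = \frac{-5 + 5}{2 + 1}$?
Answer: $64$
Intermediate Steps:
$o = 0$ ($o = - 3 \frac{-5 + 5}{2 + 1} = - 3 \cdot \frac{0}{3} = - 3 \cdot 0 \cdot \frac{1}{3} = \left(-3\right) 0 = 0$)
$\left(\left(-2 - 6\right) + o\right)^{2} = \left(\left(-2 - 6\right) + 0\right)^{2} = \left(-8 + 0\right)^{2} = \left(-8\right)^{2} = 64$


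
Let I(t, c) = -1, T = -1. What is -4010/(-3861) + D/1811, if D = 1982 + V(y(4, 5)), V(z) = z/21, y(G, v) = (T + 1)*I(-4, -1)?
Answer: 14914612/6992271 ≈ 2.1330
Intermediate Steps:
y(G, v) = 0 (y(G, v) = (-1 + 1)*(-1) = 0*(-1) = 0)
V(z) = z/21 (V(z) = z*(1/21) = z/21)
D = 1982 (D = 1982 + (1/21)*0 = 1982 + 0 = 1982)
-4010/(-3861) + D/1811 = -4010/(-3861) + 1982/1811 = -4010*(-1/3861) + 1982*(1/1811) = 4010/3861 + 1982/1811 = 14914612/6992271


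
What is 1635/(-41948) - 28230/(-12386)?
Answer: 581970465/259783964 ≈ 2.2402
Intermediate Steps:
1635/(-41948) - 28230/(-12386) = 1635*(-1/41948) - 28230*(-1/12386) = -1635/41948 + 14115/6193 = 581970465/259783964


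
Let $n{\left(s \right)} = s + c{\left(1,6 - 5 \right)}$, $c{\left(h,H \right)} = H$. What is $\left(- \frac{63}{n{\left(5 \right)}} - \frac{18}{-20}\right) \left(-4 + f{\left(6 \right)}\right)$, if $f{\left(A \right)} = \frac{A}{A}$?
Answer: $\frac{144}{5} \approx 28.8$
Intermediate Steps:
$n{\left(s \right)} = 1 + s$ ($n{\left(s \right)} = s + \left(6 - 5\right) = s + 1 = 1 + s$)
$f{\left(A \right)} = 1$
$\left(- \frac{63}{n{\left(5 \right)}} - \frac{18}{-20}\right) \left(-4 + f{\left(6 \right)}\right) = \left(- \frac{63}{1 + 5} - \frac{18}{-20}\right) \left(-4 + 1\right) = \left(- \frac{63}{6} - - \frac{9}{10}\right) \left(-3\right) = \left(\left(-63\right) \frac{1}{6} + \frac{9}{10}\right) \left(-3\right) = \left(- \frac{21}{2} + \frac{9}{10}\right) \left(-3\right) = \left(- \frac{48}{5}\right) \left(-3\right) = \frac{144}{5}$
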